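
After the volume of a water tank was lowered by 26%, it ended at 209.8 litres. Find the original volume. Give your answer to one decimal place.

283.5 litres

The overall multiplier applied was 0.74.
So the original volume was 209.8 ÷ 0.74 ≈ 283.5 litres.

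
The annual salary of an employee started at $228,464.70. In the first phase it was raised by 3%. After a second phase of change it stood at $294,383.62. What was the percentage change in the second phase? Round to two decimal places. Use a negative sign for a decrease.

After the first phase: $228,464.70 × 1.03 = $235318.641.
Second-phase multiplier: $294,383.62 ÷ $235318.641 ≈ 1.251.
That is a change of 25.10%.

25.10%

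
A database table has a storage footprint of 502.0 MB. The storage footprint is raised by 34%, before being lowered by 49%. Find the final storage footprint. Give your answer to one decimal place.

343.1 MB

Each change multiplies by a factor: 1.34 × 0.51 = 0.6834.
502.0 × 0.6834 = 343.0668 ≈ 343.1.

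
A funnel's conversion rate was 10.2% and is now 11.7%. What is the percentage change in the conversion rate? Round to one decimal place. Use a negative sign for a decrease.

The change is 11.7 − 10.2 = 1.5 percentage points.
Relative to the original 10.2%, that is 1.5 ÷ 10.2 ≈ 14.7%.

14.7%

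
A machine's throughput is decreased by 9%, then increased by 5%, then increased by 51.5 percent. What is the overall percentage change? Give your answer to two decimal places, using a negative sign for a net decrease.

44.76%

The combined multiplier is 0.91 × 1.05 × 1.515 = 1.4475825.
That corresponds to an increase of 44.76%.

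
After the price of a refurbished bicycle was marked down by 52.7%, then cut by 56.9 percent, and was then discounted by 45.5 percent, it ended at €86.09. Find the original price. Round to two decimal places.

Undoing the 45.5% decrease: €86.09 ÷ 0.545 ≈ €157.963303.
Undoing the 56.9% decrease: €157.963303 ÷ 0.431 ≈ €366.504183.
Undoing the 52.7% decrease: €366.504183 ÷ 0.473 ≈ €774.85.

€774.85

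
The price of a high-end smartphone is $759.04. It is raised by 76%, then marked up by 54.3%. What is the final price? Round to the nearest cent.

76% increase: $759.04 × 1.76 = $1335.9104.
54.3% increase: $1335.9104 × 1.543 = $2061.3097472 ≈ $2061.31.

$2061.31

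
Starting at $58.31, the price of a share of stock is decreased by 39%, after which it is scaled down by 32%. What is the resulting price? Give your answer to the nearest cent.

After the 39% decrease: $58.31 × 0.61 = $35.5691.
32% decrease: $35.5691 × 0.68 = $24.186988 ≈ $24.19.

$24.19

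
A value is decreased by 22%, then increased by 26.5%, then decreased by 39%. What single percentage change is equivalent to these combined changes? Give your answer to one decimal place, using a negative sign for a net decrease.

-39.8%

The combined multiplier is 0.78 × 1.265 × 0.61 = 0.601887.
That corresponds to a decrease of 39.8%.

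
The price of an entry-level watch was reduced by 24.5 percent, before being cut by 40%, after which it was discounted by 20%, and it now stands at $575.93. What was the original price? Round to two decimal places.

Undoing the 20% decrease: $575.93 ÷ 0.8 = $719.9125.
Undoing the 40% decrease: $719.9125 ÷ 0.6 ≈ $1199.854167.
Undoing the 24.5% decrease: $1199.854167 ÷ 0.755 ≈ $1,589.21.

$1,589.21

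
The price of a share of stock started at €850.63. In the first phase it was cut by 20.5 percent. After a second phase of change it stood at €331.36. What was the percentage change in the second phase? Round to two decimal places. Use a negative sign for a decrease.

-51.00%

After the first phase: €850.63 × 0.795 = €676.25085.
Second-phase multiplier: €331.36 ÷ €676.25085 ≈ 0.489996.
That is a change of -51.00%.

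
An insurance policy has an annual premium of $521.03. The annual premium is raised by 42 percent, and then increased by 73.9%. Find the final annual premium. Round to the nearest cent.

Each change multiplies by a factor: 1.42 × 1.739 = 2.46938.
$521.03 × 2.46938 = $1286.6210614 ≈ $1286.62.

$1286.62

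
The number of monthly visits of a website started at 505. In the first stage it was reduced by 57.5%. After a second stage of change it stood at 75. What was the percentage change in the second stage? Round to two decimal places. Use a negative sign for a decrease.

After the first stage: 505 × 0.425 = 214.625.
Second-stage multiplier: 75 ÷ 214.625 ≈ 0.349447.
That is a change of -65.06%.

-65.06%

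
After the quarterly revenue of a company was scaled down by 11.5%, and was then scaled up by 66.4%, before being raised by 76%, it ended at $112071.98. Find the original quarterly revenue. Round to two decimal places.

$43240.21

The overall multiplier applied was 0.885 × 1.664 × 1.76 = 2.5918464.
So the original quarterly revenue was $112071.98 ÷ 2.5918464 ≈ $43240.21.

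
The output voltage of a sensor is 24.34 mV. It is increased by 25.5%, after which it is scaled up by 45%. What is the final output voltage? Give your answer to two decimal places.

44.29 mV

Apply the 25.5% increase: 24.34 × 1.255 = 30.5467.
45% increase: 30.5467 × 1.45 = 44.292715 ≈ 44.29.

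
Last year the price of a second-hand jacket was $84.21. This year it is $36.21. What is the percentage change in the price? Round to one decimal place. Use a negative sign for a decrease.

-57.0%

Change: $36.21 − $84.21 = -$48.00.
Relative to the original: -$48.00 ÷ $84.21 ≈ -57.0%.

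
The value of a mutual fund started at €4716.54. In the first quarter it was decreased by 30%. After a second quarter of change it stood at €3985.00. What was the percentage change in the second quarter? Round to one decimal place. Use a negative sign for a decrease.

20.7%

After the first quarter: €4716.54 × 0.7 = €3301.578.
Second-quarter multiplier: €3985.00 ÷ €3301.578 ≈ 1.207.
That is a change of 20.7%.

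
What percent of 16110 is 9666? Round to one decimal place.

60.0%

9666 ÷ 16110 = 60.0%.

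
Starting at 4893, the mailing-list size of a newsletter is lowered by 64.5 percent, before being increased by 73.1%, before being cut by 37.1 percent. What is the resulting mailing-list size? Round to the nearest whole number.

1891

After the 64.5% decrease: 4893 × 0.355 = 1737.015.
73.1% increase: 1737.015 × 1.731 = 3006.772965.
37.1% decrease: 3006.772965 × 0.629 = 1891.260194985 ≈ 1891.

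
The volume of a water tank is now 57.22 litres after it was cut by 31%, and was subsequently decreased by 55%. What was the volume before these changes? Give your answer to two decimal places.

184.28 litres

The overall multiplier applied was 0.69 × 0.45 = 0.3105.
So the original volume was 57.22 ÷ 0.3105 ≈ 184.28 litres.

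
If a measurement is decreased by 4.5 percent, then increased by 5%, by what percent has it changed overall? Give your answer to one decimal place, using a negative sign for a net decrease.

The combined multiplier is 0.955 × 1.05 = 1.00275.
That corresponds to an increase of 0.3%.

0.3%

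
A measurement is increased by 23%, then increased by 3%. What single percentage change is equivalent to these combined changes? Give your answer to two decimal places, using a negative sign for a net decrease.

26.69%

The combined multiplier is 1.23 × 1.03 = 1.2669.
That corresponds to an increase of 26.69%.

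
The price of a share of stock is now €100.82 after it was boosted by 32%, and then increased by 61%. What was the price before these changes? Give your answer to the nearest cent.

Undoing the 61% increase: €100.82 ÷ 1.61 ≈ €62.621118.
Undoing the 32% increase: €62.621118 ÷ 1.32 ≈ €47.44.

€47.44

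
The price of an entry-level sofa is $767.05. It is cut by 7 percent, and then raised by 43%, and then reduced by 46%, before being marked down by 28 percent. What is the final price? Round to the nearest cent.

7% decrease: $767.05 × 0.93 = $713.3565.
After the 43% increase: $713.3565 × 1.43 = $1020.099795.
Apply the 46% decrease: $1020.099795 × 0.54 = $550.8538893.
28% decrease: $550.8538893 × 0.72 = $396.614800296 ≈ $396.61.

$396.61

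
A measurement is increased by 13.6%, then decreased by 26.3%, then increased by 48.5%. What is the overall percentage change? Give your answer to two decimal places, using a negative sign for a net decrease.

24.33%

A 13.6% increase multiplies by 1.136.
Then a 26.3% decrease: 1.136 × 0.737 = 0.837232.
Then a 48.5% increase: 0.837232 × 1.485 = 1.24328952.
Overall factor 1.24328952, i.e. 24.33%.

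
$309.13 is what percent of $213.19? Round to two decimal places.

$309.13 ÷ $213.19 ≈ 145.00%.

145.00%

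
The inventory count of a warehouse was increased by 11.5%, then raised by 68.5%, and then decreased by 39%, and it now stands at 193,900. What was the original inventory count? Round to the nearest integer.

169,189

Undoing the 39% decrease: 193,900 ÷ 0.61 ≈ 317868.852459.
Undoing the 68.5% increase: 317868.852459 ÷ 1.685 ≈ 188646.20324.
Undoing the 11.5% increase: 188646.20324 ÷ 1.115 ≈ 169,189.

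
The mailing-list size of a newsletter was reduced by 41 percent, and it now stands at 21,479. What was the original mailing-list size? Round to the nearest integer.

The overall multiplier applied was 0.59.
So the original mailing-list size was 21,479 ÷ 0.59 ≈ 36,405.

36,405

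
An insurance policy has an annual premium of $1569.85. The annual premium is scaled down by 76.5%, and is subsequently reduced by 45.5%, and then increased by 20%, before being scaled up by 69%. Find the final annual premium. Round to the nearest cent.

$407.75

After the 76.5% decrease: $1569.85 × 0.235 = $368.91475.
After the 45.5% decrease: $368.91475 × 0.545 = $201.05853875.
Apply the 20% increase: $201.05853875 × 1.2 = $241.2702465.
69% increase: $241.2702465 × 1.69 = $407.746716585 ≈ $407.75.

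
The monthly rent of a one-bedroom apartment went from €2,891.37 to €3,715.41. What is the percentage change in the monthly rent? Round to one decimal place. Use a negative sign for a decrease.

28.5%

Change: €3,715.41 − €2,891.37 = €824.04.
Relative to the original: €824.04 ÷ €2,891.37 ≈ 28.5%.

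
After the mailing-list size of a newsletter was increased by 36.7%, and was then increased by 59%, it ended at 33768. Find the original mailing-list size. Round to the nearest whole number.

15536

Undoing the 59% increase: 33768 ÷ 1.59 ≈ 21237.735849.
Undoing the 36.7% increase: 21237.735849 ÷ 1.367 ≈ 15536.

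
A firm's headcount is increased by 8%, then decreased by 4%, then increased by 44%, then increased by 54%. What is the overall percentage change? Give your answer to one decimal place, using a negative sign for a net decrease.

129.9%

The combined multiplier is 1.08 × 0.96 × 1.44 × 1.54 = 2.29920768.
That corresponds to an increase of 129.9%.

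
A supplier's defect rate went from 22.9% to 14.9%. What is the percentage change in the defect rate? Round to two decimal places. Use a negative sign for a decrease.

The change is 14.9 − 22.9 = -8.0 percentage points.
Relative to the original 22.9%, that is -8.0 ÷ 22.9 ≈ -34.93%.

-34.93%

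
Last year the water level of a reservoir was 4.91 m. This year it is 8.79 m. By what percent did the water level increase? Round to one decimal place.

79.0%

Change: 8.79 − 4.91 = 3.88.
Relative to the original: 3.88 ÷ 4.91 ≈ 79.0%.
So the water level increased by 79.0%.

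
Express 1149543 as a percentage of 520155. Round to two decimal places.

1149543 ÷ 520155 ≈ 221.00%.

221.00%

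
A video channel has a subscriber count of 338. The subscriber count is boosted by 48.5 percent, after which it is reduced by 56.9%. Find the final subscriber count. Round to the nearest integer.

Each change multiplies by a factor: 1.485 × 0.431 = 0.640035.
338 × 0.640035 = 216.33183 ≈ 216.

216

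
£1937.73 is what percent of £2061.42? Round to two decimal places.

94.00%

£1937.73 ÷ £2061.42 ≈ 94.00%.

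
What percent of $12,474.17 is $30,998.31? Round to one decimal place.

$30,998.31 ÷ $12,474.17 ≈ 248.5%.

248.5%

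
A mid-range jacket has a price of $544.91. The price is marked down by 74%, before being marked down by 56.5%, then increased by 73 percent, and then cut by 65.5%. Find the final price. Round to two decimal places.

$36.78

Each change multiplies by a factor: 0.26 × 0.435 × 1.73 × 0.345 = 0.067503735.
$544.91 × 0.067503735 = $36.78346023885 ≈ $36.78.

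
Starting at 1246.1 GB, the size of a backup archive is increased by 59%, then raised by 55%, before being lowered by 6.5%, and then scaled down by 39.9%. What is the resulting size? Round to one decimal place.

1725.7 GB

Apply the 59% increase: 1246.1 × 1.59 = 1981.299.
Apply the 55% increase: 1981.299 × 1.55 = 3071.01345.
6.5% decrease: 3071.01345 × 0.935 = 2871.39757575.
39.9% decrease: 2871.39757575 × 0.601 = 1725.70994302575 ≈ 1725.7.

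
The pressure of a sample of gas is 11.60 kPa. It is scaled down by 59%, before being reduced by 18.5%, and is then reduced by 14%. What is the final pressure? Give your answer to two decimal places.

3.33 kPa

Each change multiplies by a factor: 0.41 × 0.815 × 0.86 = 0.287369.
11.60 × 0.287369 = 3.3334804 ≈ 3.33.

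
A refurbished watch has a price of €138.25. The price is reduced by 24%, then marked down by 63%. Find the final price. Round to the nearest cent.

€38.88

Each change multiplies by a factor: 0.76 × 0.37 = 0.2812.
€138.25 × 0.2812 = €38.8759 ≈ €38.88.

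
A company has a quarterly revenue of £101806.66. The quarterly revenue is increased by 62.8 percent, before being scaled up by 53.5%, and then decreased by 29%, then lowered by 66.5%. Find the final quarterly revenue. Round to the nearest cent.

62.8% increase: £101806.66 × 1.628 = £165741.24248.
After the 53.5% increase: £165741.24248 × 1.535 = £254412.8072068.
29% decrease: £254412.8072068 × 0.71 = £180633.093116828.
66.5% decrease: £180633.093116828 × 0.335 = £60512.08619413738 ≈ £60512.09.

£60512.09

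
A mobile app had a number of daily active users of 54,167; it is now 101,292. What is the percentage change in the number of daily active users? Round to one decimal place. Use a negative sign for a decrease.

87.0%

Change: 101,292 − 54,167 = 47,125.
Relative to the original: 47,125 ÷ 54,167 ≈ 87.0%.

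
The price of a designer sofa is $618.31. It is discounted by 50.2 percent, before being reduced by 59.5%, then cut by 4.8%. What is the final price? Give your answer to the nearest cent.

Each change multiplies by a factor: 0.498 × 0.405 × 0.952 = 0.19200888.
$618.31 × 0.19200888 = $118.7210105928 ≈ $118.72.

$118.72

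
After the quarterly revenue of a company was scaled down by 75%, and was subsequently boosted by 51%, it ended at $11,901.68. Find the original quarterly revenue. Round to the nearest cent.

Undoing the 51% increase: $11,901.68 ÷ 1.51 ≈ $7881.907285.
Undoing the 75% decrease: $7881.907285 ÷ 0.25 ≈ $31,527.63.

$31,527.63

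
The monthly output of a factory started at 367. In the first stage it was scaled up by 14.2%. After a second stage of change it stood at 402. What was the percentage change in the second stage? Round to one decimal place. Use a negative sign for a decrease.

-4.1%

After the first stage: 367 × 1.142 = 419.114.
Second-stage multiplier: 402 ÷ 419.114 ≈ 0.95917.
That is a change of -4.1%.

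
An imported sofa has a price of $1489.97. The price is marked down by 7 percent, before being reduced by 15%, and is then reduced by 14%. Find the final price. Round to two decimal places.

After the 7% decrease: $1489.97 × 0.93 = $1385.6721.
Apply the 15% decrease: $1385.6721 × 0.85 = $1177.821285.
14% decrease: $1177.821285 × 0.86 = $1012.9263051 ≈ $1012.93.

$1012.93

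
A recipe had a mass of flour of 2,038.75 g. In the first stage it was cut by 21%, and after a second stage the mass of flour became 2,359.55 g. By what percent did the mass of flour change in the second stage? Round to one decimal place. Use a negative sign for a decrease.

46.5%

After the first stage: 2,038.75 × 0.79 = 1610.6125.
Second-stage multiplier: 2,359.55 ÷ 1610.6125 ≈ 1.465.
That is a change of 46.5%.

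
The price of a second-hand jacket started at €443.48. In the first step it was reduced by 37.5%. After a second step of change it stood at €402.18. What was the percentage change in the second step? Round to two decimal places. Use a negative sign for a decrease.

After the first step: €443.48 × 0.625 = €277.175.
Second-step multiplier: €402.18 ÷ €277.175 ≈ 1.450997.
That is a change of 45.10%.

45.10%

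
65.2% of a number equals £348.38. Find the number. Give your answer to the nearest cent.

£348.38 ÷ 0.652 ≈ £534.33.

£534.33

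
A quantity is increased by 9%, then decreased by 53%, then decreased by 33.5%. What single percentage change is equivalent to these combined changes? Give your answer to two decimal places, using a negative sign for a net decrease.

-65.93%

A 9% increase multiplies by 1.09.
Then a 53% decrease: 1.09 × 0.47 = 0.5123.
Then a 33.5% decrease: 0.5123 × 0.665 = 0.3406795.
Overall factor 0.3406795, i.e. -65.93%.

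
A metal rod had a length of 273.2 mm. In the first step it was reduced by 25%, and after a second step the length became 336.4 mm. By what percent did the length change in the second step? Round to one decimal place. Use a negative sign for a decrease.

After the first step: 273.2 × 0.75 = 204.9.
Second-step multiplier: 336.4 ÷ 204.9 ≈ 1.64178.
That is a change of 64.2%.

64.2%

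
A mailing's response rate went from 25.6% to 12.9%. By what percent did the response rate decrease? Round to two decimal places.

The change is 12.9 − 25.6 = -12.7 percentage points.
Relative to the original 25.6%, that is -12.7 ÷ 25.6 ≈ -49.61%.
So the response rate fell by 49.61%.

49.61%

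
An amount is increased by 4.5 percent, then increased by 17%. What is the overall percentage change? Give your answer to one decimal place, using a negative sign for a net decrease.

A 4.5% increase multiplies by 1.045.
Then a 17% increase: 1.045 × 1.17 = 1.22265.
Overall factor 1.22265, i.e. 22.3%.

22.3%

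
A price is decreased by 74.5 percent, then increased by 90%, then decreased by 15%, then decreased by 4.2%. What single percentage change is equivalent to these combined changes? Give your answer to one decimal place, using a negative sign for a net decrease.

-60.5%

A 74.5% decrease multiplies by 0.255.
Then a 90% increase: 0.255 × 1.9 = 0.4845.
Then a 15% decrease: 0.4845 × 0.85 = 0.411825.
Then a 4.2% decrease: 0.411825 × 0.958 = 0.39452835.
Overall factor 0.39452835, i.e. -60.5%.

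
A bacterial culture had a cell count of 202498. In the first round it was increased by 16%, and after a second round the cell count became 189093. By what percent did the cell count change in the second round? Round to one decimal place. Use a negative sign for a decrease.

After the first round: 202498 × 1.16 = 234897.68.
Second-round multiplier: 189093 ÷ 234897.68 ≈ 0.805.
That is a change of -19.5%.

-19.5%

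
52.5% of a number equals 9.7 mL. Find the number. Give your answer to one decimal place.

9.7 mL ÷ 0.525 ≈ 18.5 mL.

18.5 mL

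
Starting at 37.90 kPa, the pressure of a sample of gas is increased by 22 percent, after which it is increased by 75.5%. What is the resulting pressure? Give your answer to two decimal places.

81.15 kPa

Each change multiplies by a factor: 1.22 × 1.755 = 2.1411.
37.90 × 2.1411 = 81.14769 ≈ 81.15.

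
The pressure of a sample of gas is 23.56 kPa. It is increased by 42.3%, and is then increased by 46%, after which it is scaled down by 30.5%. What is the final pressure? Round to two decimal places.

Apply the 42.3% increase: 23.56 × 1.423 = 33.52588.
After the 46% increase: 33.52588 × 1.46 = 48.9477848.
30.5% decrease: 48.9477848 × 0.695 = 34.018710436 ≈ 34.02.

34.02 kPa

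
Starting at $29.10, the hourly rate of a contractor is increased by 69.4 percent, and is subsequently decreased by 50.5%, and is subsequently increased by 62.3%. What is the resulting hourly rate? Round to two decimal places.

$39.60

69.4% increase: $29.10 × 1.694 = $49.2954.
Apply the 50.5% decrease: $49.2954 × 0.495 = $24.401223.
62.3% increase: $24.401223 × 1.623 = $39.603184929 ≈ $39.60.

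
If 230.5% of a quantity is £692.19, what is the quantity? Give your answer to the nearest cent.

£300.30

£692.19 ÷ 2.305 ≈ £300.30.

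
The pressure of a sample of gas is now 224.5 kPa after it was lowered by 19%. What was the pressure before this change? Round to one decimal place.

277.2 kPa

The overall multiplier applied was 0.81.
So the original pressure was 224.5 ÷ 0.81 ≈ 277.2 kPa.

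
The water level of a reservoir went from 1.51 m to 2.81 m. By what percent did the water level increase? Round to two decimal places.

Change: 2.81 − 1.51 = 1.30.
Relative to the original: 1.30 ÷ 1.51 ≈ 86.09%.
So the water level increased by 86.09%.

86.09%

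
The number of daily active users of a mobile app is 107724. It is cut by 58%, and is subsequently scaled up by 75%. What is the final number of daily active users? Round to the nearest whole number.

79177

Apply the 58% decrease: 107724 × 0.42 = 45244.08.
After the 75% increase: 45244.08 × 1.75 = 79177.14 ≈ 79177.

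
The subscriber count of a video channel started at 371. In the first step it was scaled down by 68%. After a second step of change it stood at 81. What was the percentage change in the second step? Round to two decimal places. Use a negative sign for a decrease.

-31.77%

After the first step: 371 × 0.32 = 118.72.
Second-step multiplier: 81 ÷ 118.72 ≈ 0.682278.
That is a change of -31.77%.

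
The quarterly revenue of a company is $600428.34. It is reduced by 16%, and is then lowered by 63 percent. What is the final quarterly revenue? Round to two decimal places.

$186613.13

Apply the 16% decrease: $600428.34 × 0.84 = $504359.8056.
Apply the 63% decrease: $504359.8056 × 0.37 = $186613.128072 ≈ $186613.13.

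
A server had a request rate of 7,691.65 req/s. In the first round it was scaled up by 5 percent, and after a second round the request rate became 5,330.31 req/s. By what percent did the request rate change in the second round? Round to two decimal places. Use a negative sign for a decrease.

-34.00%

After the first round: 7,691.65 × 1.05 = 8076.2325.
Second-round multiplier: 5,330.31 ÷ 8076.2325 ≈ 0.66.
That is a change of -34.00%.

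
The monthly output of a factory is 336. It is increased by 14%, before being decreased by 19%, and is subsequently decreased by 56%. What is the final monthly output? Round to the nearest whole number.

14% increase: 336 × 1.14 = 383.04.
19% decrease: 383.04 × 0.81 = 310.2624.
Apply the 56% decrease: 310.2624 × 0.44 = 136.515456 ≈ 137.

137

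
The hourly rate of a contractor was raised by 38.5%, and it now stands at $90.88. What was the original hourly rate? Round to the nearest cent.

$65.62

The overall multiplier applied was 1.385.
So the original hourly rate was $90.88 ÷ 1.385 ≈ $65.62.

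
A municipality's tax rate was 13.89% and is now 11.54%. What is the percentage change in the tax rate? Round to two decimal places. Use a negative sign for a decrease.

-16.92%

The change is 11.54 − 13.89 = -2.35 percentage points.
Relative to the original 13.89%, that is -2.35 ÷ 13.89 ≈ -16.92%.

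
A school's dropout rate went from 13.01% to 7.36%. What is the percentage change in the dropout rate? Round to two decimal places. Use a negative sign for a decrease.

The change is 7.36 − 13.01 = -5.65 percentage points.
Relative to the original 13.01%, that is -5.65 ÷ 13.01 ≈ -43.43%.

-43.43%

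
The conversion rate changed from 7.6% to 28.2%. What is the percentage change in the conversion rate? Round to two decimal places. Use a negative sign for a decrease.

271.05%

The change is 28.2 − 7.6 = 20.6 percentage points.
Relative to the original 7.6%, that is 20.6 ÷ 7.6 ≈ 271.05%.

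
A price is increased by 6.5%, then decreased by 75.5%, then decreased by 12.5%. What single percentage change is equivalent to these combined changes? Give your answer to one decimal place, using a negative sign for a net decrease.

-77.2%

A 6.5% increase multiplies by 1.065.
Then a 75.5% decrease: 1.065 × 0.245 = 0.260925.
Then a 12.5% decrease: 0.260925 × 0.875 = 0.228309375.
Overall factor 0.228309375, i.e. -77.2%.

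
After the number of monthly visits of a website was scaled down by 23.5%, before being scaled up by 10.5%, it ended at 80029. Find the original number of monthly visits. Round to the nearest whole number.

94672

The overall multiplier applied was 0.765 × 1.105 = 0.845325.
So the original number of monthly visits was 80029 ÷ 0.845325 ≈ 94672.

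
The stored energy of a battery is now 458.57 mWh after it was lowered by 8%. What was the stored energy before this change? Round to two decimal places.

498.45 mWh

The overall multiplier applied was 0.92.
So the original stored energy was 458.57 ÷ 0.92 ≈ 498.45 mWh.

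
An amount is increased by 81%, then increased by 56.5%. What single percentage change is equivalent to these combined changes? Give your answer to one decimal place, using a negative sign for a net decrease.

The combined multiplier is 1.81 × 1.565 = 2.83265.
That corresponds to an increase of 183.3%.

183.3%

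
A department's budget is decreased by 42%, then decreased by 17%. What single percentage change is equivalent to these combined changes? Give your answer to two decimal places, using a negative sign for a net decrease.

-51.86%

A 42% decrease multiplies by 0.58.
Then a 17% decrease: 0.58 × 0.83 = 0.4814.
Overall factor 0.4814, i.e. -51.86%.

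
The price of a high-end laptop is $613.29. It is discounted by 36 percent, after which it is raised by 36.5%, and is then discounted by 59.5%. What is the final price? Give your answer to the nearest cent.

After the 36% decrease: $613.29 × 0.64 = $392.5056.
36.5% increase: $392.5056 × 1.365 = $535.770144.
59.5% decrease: $535.770144 × 0.405 = $216.98690832 ≈ $216.99.

$216.99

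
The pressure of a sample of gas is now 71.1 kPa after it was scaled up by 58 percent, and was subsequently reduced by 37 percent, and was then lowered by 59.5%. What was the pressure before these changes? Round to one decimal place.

Undoing the 59.5% decrease: 71.1 ÷ 0.405 ≈ 175.555556.
Undoing the 37% decrease: 175.555556 ÷ 0.63 ≈ 278.659613.
Undoing the 58% increase: 278.659613 ÷ 1.58 ≈ 176.4 kPa.

176.4 kPa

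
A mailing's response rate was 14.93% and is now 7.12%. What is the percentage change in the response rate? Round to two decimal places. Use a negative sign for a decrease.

-52.31%

The change is 7.12 − 14.93 = -7.81 percentage points.
Relative to the original 14.93%, that is -7.81 ÷ 14.93 ≈ -52.31%.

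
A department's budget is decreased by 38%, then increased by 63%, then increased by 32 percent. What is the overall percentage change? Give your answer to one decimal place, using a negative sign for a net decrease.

The combined multiplier is 0.62 × 1.63 × 1.32 = 1.333992.
That corresponds to an increase of 33.4%.

33.4%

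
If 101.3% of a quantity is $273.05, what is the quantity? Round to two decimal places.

$269.55

$273.05 ÷ 1.013 ≈ $269.55.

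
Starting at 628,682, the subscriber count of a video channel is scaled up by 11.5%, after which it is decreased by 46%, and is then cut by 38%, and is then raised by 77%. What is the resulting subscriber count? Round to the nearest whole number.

415,398

Apply the 11.5% increase: 628,682 × 1.115 = 700980.43.
Apply the 46% decrease: 700980.43 × 0.54 = 378529.4322.
38% decrease: 378529.4322 × 0.62 = 234688.247964.
After the 77% increase: 234688.247964 × 1.77 = 415398.19889628 ≈ 415,398.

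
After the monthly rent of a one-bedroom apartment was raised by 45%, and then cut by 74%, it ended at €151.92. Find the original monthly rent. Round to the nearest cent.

Undoing the 74% decrease: €151.92 ÷ 0.26 ≈ €584.307692.
Undoing the 45% increase: €584.307692 ÷ 1.45 ≈ €402.97.

€402.97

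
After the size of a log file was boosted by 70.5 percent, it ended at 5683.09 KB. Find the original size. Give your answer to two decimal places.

3333.19 KB

The overall multiplier applied was 1.705.
So the original size was 5683.09 ÷ 1.705 ≈ 3333.19 KB.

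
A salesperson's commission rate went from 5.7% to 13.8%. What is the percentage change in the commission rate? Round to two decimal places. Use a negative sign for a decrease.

142.11%

The change is 13.8 − 5.7 = 8.1 percentage points.
Relative to the original 5.7%, that is 8.1 ÷ 5.7 ≈ 142.11%.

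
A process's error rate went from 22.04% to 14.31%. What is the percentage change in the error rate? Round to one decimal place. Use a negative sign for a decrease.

The change is 14.31 − 22.04 = -7.73 percentage points.
Relative to the original 22.04%, that is -7.73 ÷ 22.04 ≈ -35.1%.

-35.1%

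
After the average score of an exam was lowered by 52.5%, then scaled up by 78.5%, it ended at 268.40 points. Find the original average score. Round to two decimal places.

316.56 points

Undoing the 78.5% increase: 268.40 ÷ 1.785 ≈ 150.364146.
Undoing the 52.5% decrease: 150.364146 ÷ 0.475 ≈ 316.56 points.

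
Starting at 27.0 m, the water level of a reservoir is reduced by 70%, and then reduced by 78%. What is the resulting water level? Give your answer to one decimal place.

1.8 m

Each change multiplies by a factor: 0.3 × 0.22 = 0.066.
27.0 × 0.066 = 1.782 ≈ 1.8.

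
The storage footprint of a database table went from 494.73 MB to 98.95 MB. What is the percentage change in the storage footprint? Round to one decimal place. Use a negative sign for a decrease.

Change: 98.95 − 494.73 = -395.78.
Relative to the original: -395.78 ÷ 494.73 ≈ -80.0%.

-80.0%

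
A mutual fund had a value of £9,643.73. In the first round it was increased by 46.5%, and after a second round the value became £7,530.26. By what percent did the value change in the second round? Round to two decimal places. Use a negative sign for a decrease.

After the first round: £9,643.73 × 1.465 = £14128.06445.
Second-round multiplier: £7,530.26 ÷ £14128.06445 ≈ 0.533.
That is a change of -46.70%.

-46.70%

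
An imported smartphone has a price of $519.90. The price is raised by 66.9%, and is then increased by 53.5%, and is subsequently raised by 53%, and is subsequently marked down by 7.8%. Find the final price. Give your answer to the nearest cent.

Apply the 66.9% increase: $519.90 × 1.669 = $867.7131.
Apply the 53.5% increase: $867.7131 × 1.535 = $1331.9396085.
53% increase: $1331.9396085 × 1.53 = $2037.867601005.
Apply the 7.8% decrease: $2037.867601005 × 0.922 = $1878.91392812661 ≈ $1878.91.

$1878.91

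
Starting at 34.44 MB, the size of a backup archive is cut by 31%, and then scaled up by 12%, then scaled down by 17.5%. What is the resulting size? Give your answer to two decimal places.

Each change multiplies by a factor: 0.69 × 1.12 × 0.825 = 0.63756.
34.44 × 0.63756 = 21.9575664 ≈ 21.96.

21.96 MB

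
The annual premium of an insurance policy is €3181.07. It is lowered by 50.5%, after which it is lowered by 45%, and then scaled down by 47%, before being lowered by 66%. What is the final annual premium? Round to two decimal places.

€156.06

Each change multiplies by a factor: 0.495 × 0.55 × 0.53 × 0.34 = 0.04905945.
€3181.07 × 0.04905945 = €156.0615446115 ≈ €156.06.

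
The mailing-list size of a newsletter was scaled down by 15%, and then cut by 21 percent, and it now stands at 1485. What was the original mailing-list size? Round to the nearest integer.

2211

The overall multiplier applied was 0.85 × 0.79 = 0.6715.
So the original mailing-list size was 1485 ÷ 0.6715 ≈ 2211.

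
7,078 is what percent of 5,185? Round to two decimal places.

136.51%

7,078 ÷ 5,185 ≈ 136.51%.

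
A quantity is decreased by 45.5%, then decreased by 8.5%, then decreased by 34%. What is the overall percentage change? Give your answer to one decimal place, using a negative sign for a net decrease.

-67.1%

A 45.5% decrease multiplies by 0.545.
Then an 8.5% decrease: 0.545 × 0.915 = 0.498675.
Then a 34% decrease: 0.498675 × 0.66 = 0.3291255.
Overall factor 0.3291255, i.e. -67.1%.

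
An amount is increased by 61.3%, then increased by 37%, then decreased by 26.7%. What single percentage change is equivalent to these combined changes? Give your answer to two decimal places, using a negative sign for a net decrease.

61.98%

A 61.3% increase multiplies by 1.613.
Then a 37% increase: 1.613 × 1.37 = 2.20981.
Then a 26.7% decrease: 2.20981 × 0.733 = 1.61979073.
Overall factor 1.61979073, i.e. 61.98%.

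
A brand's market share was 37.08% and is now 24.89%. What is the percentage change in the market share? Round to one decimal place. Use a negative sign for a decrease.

The change is 24.89 − 37.08 = -12.19 percentage points.
Relative to the original 37.08%, that is -12.19 ÷ 37.08 ≈ -32.9%.

-32.9%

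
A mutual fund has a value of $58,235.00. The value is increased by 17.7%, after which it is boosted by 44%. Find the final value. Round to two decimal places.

Apply the 17.7% increase: $58,235.00 × 1.177 = $68542.595.
Apply the 44% increase: $68542.595 × 1.44 = $98701.3368 ≈ $98,701.34.

$98,701.34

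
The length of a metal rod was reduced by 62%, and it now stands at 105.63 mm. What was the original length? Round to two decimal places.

The overall multiplier applied was 0.38.
So the original length was 105.63 ÷ 0.38 ≈ 277.97 mm.

277.97 mm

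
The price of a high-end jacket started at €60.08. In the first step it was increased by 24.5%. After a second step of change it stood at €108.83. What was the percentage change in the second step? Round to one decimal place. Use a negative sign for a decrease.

45.5%

After the first step: €60.08 × 1.245 = €74.7996.
Second-step multiplier: €108.83 ÷ €74.7996 ≈ 1.45495.
That is a change of 45.5%.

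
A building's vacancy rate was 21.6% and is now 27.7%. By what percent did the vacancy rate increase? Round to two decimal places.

28.24%

The change is 27.7 − 21.6 = 6.1 percentage points.
Relative to the original 21.6%, that is 6.1 ÷ 21.6 ≈ 28.24%.
So the vacancy rate rose by 28.24%.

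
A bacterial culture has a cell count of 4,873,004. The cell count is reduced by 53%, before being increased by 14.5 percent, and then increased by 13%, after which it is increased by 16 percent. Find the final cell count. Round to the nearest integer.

Each change multiplies by a factor: 0.47 × 1.145 × 1.13 × 1.16 = 0.70540702.
4,873,004 × 0.70540702 = 3437451.23008808 ≈ 3,437,451.

3,437,451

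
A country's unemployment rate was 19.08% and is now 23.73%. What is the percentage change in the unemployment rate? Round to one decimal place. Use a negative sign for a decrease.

The change is 23.73 − 19.08 = 4.65 percentage points.
Relative to the original 19.08%, that is 4.65 ÷ 19.08 ≈ 24.4%.

24.4%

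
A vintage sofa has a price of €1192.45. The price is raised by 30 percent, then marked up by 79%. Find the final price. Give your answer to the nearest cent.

After the 30% increase: €1192.45 × 1.3 = €1550.185.
79% increase: €1550.185 × 1.79 = €2774.83115 ≈ €2774.83.

€2774.83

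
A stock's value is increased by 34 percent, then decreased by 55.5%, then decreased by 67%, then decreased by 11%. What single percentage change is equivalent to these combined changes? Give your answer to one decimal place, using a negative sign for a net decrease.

A 34% increase multiplies by 1.34.
Then a 55.5% decrease: 1.34 × 0.445 = 0.5963.
Then a 67% decrease: 0.5963 × 0.33 = 0.196779.
Then an 11% decrease: 0.196779 × 0.89 = 0.17513331.
Overall factor 0.17513331, i.e. -82.5%.

-82.5%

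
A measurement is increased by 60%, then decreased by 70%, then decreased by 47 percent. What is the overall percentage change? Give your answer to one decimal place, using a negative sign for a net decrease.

-74.6%

The combined multiplier is 1.6 × 0.3 × 0.53 = 0.2544.
That corresponds to a decrease of 74.6%.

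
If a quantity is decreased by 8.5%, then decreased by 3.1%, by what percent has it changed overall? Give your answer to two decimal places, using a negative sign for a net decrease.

-11.34%

An 8.5% decrease multiplies by 0.915.
Then a 3.1% decrease: 0.915 × 0.969 = 0.886635.
Overall factor 0.886635, i.e. -11.34%.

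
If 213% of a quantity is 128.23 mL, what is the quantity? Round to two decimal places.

128.23 mL ÷ 2.13 ≈ 60.20 mL.

60.20 mL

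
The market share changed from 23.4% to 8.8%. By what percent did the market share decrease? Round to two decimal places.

62.39%

The change is 8.8 − 23.4 = -14.6 percentage points.
Relative to the original 23.4%, that is -14.6 ÷ 23.4 ≈ -62.39%.
So the market share fell by 62.39%.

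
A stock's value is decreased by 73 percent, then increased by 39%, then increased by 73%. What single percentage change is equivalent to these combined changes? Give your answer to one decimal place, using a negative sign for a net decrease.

A 73% decrease multiplies by 0.27.
Then a 39% increase: 0.27 × 1.39 = 0.3753.
Then a 73% increase: 0.3753 × 1.73 = 0.649269.
Overall factor 0.649269, i.e. -35.1%.

-35.1%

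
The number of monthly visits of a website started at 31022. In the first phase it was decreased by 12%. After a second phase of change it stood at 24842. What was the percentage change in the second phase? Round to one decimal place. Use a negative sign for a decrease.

-9.0%

After the first phase: 31022 × 0.88 = 27299.36.
Second-phase multiplier: 24842 ÷ 27299.36 ≈ 0.90998.
That is a change of -9.0%.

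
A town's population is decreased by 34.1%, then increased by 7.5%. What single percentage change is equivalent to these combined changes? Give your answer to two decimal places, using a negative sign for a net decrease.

-29.16%

The combined multiplier is 0.659 × 1.075 = 0.708425.
That corresponds to a decrease of 29.16%.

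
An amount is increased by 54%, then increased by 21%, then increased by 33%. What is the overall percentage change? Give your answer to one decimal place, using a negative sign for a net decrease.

147.8%

A 54% increase multiplies by 1.54.
Then a 21% increase: 1.54 × 1.21 = 1.8634.
Then a 33% increase: 1.8634 × 1.33 = 2.478322.
Overall factor 2.478322, i.e. 147.8%.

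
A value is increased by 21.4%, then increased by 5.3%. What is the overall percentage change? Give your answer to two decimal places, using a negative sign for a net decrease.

A 21.4% increase multiplies by 1.214.
Then a 5.3% increase: 1.214 × 1.053 = 1.278342.
Overall factor 1.278342, i.e. 27.83%.

27.83%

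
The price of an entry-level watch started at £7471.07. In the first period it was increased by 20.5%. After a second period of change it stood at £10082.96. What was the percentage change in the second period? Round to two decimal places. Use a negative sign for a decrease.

After the first period: £7471.07 × 1.205 = £9002.63935.
Second-period multiplier: £10082.96 ÷ £9002.63935 ≈ 1.12.
That is a change of 12.00%.

12.00%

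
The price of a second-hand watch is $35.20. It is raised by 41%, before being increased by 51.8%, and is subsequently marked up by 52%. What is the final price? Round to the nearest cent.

$114.52

41% increase: $35.20 × 1.41 = $49.632.
51.8% increase: $49.632 × 1.518 = $75.341376.
Apply the 52% increase: $75.341376 × 1.52 = $114.51889152 ≈ $114.52.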